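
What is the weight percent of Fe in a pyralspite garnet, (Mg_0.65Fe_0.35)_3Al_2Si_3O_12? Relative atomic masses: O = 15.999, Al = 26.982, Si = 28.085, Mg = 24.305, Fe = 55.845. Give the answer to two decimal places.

13.44 wt%

M((Mg_0.65Fe_0.35)_3Al_2Si_3O_12) = 436.239 g/mol.
Fe contributes 1.05 × 55.845 = 58.637 g per mole.
58.637/436.239 = 0.1344 → 13.44%.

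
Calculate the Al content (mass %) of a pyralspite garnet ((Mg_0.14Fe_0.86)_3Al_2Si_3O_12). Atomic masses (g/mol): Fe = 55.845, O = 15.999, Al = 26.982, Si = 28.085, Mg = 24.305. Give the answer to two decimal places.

11.14 mass %

M((Mg_0.14Fe_0.86)_3Al_2Si_3O_12) = 484.495 g/mol.
Al contributes 2 × 26.982 = 53.964 g per mole.
53.964/484.495 = 0.1114 → 11.14%.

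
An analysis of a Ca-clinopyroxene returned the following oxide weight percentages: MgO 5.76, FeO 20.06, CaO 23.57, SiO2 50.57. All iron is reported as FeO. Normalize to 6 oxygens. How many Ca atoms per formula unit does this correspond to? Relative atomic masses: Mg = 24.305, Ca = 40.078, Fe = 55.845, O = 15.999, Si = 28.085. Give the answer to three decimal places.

0.998 Ca apfu

5.76 wt% MgO ÷ 40.304 g/mol = 0.14291 mol, giving 0.14291 Mg and 0.14291 O.
20.06 wt% FeO ÷ 71.844 g/mol = 0.27922 mol, giving 0.27922 Fe and 0.27922 O.
23.57 wt% CaO ÷ 56.077 g/mol = 0.42031 mol, giving 0.42031 Ca and 0.42031 O.
50.57 wt% SiO2 ÷ 60.083 g/mol = 0.84167 mol, giving 0.84167 Si and 1.68334 O.
Oxygen sums to 2.52578; scaling by 6/2.52578 = 2.37550 puts the formula on 6 O.
Ca: 0.42031 × 2.37550 = 0.998 atoms per formula unit.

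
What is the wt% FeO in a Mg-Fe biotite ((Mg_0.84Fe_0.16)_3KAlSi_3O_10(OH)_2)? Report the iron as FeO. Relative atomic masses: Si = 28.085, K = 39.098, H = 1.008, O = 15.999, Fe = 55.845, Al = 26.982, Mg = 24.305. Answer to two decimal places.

7.98 wt%

Molar mass of (Mg_0.84Fe_0.16)_3KAlSi_3O_10(OH)_2 = 2.52*24.305 + 0.48*55.845 + 1*39.098 + 1*26.982 + 3*28.085 + 12*15.999 + 2*1.008 = 432.393 g/mol.
Each formula unit contains 0.48 Fe, equivalent to 0.48/1 = 0.4800 mol FeO.
M(FeO) = 1×55.845 + 1×15.999 = 71.844 g/mol.
Mass of FeO per formula unit = 0.4800 × 71.844 = 34.485 g.
FeO wt% = 34.485 / 432.393 × 100 = 7.98%.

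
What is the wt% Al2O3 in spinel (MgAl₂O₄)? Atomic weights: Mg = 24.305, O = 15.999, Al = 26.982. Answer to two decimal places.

71.67 wt%

M(MgAl₂O₄) = 142.265 g/mol; M(Al2O3) = 101.961 g/mol.
Moles Al2O3 per formula unit = 2 Al ÷ 2 = 1.0000.
Al2O3 fraction = (1.0000 × 101.961) / 142.265 = 101.961/142.265 = 0.7167.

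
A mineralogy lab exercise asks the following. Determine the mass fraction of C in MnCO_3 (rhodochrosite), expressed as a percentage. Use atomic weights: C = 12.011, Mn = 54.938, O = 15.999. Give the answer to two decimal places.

10.45 wt%

Formula mass = 1·54.938 + 1·12.011 + 3·15.999 = 114.946 g/mol, of which 12.011 g is C.
So C makes up 12.011/114.946 = 0.1045 of the mass, i.e. 10.45%.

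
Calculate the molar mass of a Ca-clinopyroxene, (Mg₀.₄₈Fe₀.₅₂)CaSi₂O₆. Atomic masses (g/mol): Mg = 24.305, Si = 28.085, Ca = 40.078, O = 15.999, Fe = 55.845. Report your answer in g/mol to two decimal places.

232.95 g/mol

Mg: 0.48 × 24.305 = 11.6664
Fe: 0.52 × 55.845 = 29.0394
Ca: 1 × 40.078 = 40.0780
Si: 2 × 28.085 = 56.1700
O: 6 × 15.999 = 95.9940
Summing the contributions gives the formula mass.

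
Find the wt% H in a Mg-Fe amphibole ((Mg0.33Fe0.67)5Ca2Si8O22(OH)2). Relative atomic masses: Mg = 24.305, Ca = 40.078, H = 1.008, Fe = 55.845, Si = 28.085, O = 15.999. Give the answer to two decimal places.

0.22 weight percent

M((Mg0.33Fe0.67)5Ca2Si8O22(OH)2) = 918.012 g/mol.
H contributes 2 × 1.008 = 2.016 g per mole.
2.016/918.012 = 0.0022 → 0.22%.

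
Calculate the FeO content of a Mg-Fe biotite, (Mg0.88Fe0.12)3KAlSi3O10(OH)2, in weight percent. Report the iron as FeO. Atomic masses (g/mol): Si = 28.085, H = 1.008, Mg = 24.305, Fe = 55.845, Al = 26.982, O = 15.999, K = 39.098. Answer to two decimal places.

6.03 wt%

Molar mass of (Mg0.88Fe0.12)3KAlSi3O10(OH)2 = 2.64·24.305 + 0.36·55.845 + 1·39.098 + 1·26.982 + 3·28.085 + 12·15.999 + 2·1.008 = 428.608 g/mol.
Each formula unit contains 0.36 Fe, equivalent to 0.36/1 = 0.3600 mol FeO.
M(FeO) = 1×55.845 + 1×15.999 = 71.844 g/mol.
Mass of FeO per formula unit = 0.3600 × 71.844 = 25.864 g.
FeO wt% = 25.864 / 428.608 × 100 = 6.03%.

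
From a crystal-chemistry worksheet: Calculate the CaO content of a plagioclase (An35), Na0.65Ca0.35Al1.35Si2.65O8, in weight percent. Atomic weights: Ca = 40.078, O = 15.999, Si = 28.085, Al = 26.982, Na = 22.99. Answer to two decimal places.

7.33 wt%

Formula mass = 267.814 g/mol.
0.35 Ca → 0.3500 mol CaO per formula unit; M(CaO) = 56.077, so CaO mass = 19.627 g.
19.627/267.814 × 100 = 7.33 wt%.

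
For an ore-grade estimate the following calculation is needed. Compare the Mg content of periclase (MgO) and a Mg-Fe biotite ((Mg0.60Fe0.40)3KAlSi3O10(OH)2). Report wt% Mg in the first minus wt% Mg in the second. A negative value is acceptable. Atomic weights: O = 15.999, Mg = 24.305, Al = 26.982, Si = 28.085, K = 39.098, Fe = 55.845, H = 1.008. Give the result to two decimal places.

50.69 percentage points

First mineral: 24.305 g Mg in 40.304 g formula = 60.30 wt% Mg.
Second mineral: 43.749 g Mg in 455.102 g formula = 9.61 wt% Mg.
60.30% − 9.61% gives a difference of 50.69 percentage points.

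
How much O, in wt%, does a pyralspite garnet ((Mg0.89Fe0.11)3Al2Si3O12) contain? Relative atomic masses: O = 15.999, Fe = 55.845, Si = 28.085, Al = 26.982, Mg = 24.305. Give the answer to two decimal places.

M((Mg0.89Fe0.11)3Al2Si3O12) = 413.530 g/mol.
O contributes 12 × 15.999 = 191.988 g per mole.
191.988/413.530 = 0.4643 → 46.43%.

46.43 wt%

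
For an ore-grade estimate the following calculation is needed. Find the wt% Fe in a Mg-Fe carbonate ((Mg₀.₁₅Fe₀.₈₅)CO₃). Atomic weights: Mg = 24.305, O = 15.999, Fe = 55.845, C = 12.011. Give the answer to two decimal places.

42.72 mass %

M((Mg₀.₁₅Fe₀.₈₅)CO₃) = 111.122 g/mol.
Fe contributes 0.85 × 55.845 = 47.468 g per mole.
47.468/111.122 = 0.4272 → 42.72%.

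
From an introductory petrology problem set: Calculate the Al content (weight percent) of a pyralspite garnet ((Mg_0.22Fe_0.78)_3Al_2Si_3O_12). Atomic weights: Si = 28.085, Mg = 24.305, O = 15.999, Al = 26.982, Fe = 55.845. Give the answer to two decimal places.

M((Mg_0.22Fe_0.78)_3Al_2Si_3O_12) = 476.926 g/mol.
Al contributes 2 × 26.982 = 53.964 g per mole.
53.964/476.926 = 0.1131 → 11.31%.

11.31 weight percent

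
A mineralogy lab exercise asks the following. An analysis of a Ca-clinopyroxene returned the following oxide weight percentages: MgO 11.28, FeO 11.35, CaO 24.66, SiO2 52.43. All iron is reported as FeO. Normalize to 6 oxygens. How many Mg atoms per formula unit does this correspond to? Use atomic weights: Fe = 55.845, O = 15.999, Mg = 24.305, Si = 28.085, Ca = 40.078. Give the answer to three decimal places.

MgO (M=40.304): mol = 0.27987; Mg = 0.27987, O = 0.27987.
FeO (M=71.844): mol = 0.15798; Fe = 0.15798, O = 0.15798.
CaO (M=56.077): mol = 0.43975; Ca = 0.43975, O = 0.43975.
SiO2 (M=60.083): mol = 0.87263; Si = 0.87263, O = 1.74526.
ΣO = 2.62286; factor = 6/ΣO = 2.28758.
Mg apfu = 0.27987 × 2.28758 = 0.640.

0.640 Mg apfu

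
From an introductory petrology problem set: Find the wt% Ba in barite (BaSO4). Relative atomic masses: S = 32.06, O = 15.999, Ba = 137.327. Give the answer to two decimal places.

M(BaSO4) = 233.383 g/mol.
Ba contributes 1 × 137.327 = 137.327 g per mole.
137.327/233.383 = 0.5884 → 58.84%.

58.84 mass %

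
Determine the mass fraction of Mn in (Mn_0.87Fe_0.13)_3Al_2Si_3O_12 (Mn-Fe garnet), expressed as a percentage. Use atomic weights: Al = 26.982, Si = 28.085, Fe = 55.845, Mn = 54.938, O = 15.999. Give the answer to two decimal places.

Molar mass of (Mn_0.87Fe_0.13)_3Al_2Si_3O_12: 2.61×54.938 + 0.39×55.845 + 2×26.982 + 3×28.085 + 12×15.999 = 495.375 g/mol.
Mass of Mn per formula unit: 2.61 × 54.938 = 143.388 g.
Weight fraction Mn = 143.388 / 495.375 = 0.2895.

28.95 weight percent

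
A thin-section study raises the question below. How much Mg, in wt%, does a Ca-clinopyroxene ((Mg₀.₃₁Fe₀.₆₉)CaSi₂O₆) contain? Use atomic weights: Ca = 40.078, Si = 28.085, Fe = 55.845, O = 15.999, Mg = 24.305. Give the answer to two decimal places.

3.16 wt%

Molar mass of (Mg₀.₃₁Fe₀.₆₉)CaSi₂O₆: 0.31×24.305 + 0.69×55.845 + 1×40.078 + 2×28.085 + 6×15.999 = 238.310 g/mol.
Mass of Mg per formula unit: 0.31 × 24.305 = 7.535 g.
Weight fraction Mg = 7.535 / 238.310 = 0.0316.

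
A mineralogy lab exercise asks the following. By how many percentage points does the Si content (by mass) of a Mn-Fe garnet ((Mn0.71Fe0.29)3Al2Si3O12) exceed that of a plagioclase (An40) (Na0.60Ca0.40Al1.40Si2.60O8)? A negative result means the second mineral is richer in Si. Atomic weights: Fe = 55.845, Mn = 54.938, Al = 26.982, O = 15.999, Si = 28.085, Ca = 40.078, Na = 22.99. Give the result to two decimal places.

First mineral: 84.255 g Si in 495.810 g formula = 16.99 wt% Si.
Second mineral: 73.021 g Si in 268.613 g formula = 27.18 wt% Si.
16.99% − 27.18% gives a difference of -10.19 percentage points.

-10.19 percentage points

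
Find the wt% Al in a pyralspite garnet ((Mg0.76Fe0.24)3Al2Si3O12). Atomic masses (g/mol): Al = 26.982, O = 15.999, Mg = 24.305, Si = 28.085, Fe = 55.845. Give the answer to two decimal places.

Molar mass of (Mg0.76Fe0.24)3Al2Si3O12: 2.28·24.305 + 0.72·55.845 + 2·26.982 + 3·28.085 + 12·15.999 = 425.831 g/mol.
Mass of Al per formula unit: 2 × 26.982 = 53.964 g.
Weight fraction Al = 53.964 / 425.831 = 0.1267.

12.67 wt%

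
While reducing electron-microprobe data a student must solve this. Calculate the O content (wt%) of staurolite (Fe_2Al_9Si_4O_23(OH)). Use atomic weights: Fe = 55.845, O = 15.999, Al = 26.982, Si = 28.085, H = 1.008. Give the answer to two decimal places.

Formula mass = 2×55.845 + 9×26.982 + 4×28.085 + 24×15.999 + 1×1.008 = 851.852 g/mol, of which 383.976 g is O.
So O makes up 383.976/851.852 = 0.4508 of the mass, i.e. 45.08%.

45.08 wt%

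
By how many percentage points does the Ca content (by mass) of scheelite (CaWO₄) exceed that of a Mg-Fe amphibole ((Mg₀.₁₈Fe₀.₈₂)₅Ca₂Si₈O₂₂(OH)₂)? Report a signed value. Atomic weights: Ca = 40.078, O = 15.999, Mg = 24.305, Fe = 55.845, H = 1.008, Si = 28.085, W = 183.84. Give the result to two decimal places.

5.41 percentage points

Ca in CaWO₄: molar mass 287.914 g/mol; 1×40.078 = 40.078 g → 13.92 wt%.
Ca in (Mg₀.₁₈Fe₀.₈₂)₅Ca₂Si₈O₂₂(OH)₂: molar mass 941.667 g/mol; 2×40.078 = 80.156 g → 8.51 wt%.
Difference = 13.92 − 8.51 = 5.41 percentage points.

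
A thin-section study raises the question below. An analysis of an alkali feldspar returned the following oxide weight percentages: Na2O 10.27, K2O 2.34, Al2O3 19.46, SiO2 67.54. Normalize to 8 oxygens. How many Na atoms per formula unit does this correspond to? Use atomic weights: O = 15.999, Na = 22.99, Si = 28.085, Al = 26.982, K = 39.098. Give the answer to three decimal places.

0.880 Na apfu

Na2O (M=61.979): mol = 0.16570; Na = 0.33140, O = 0.16570.
K2O (M=94.195): mol = 0.02484; K = 0.04968, O = 0.02484.
Al2O3 (M=101.961): mol = 0.19086; Al = 0.38172, O = 0.57258.
SiO2 (M=60.083): mol = 1.12411; Si = 1.12411, O = 2.24822.
ΣO = 3.01134; factor = 8/ΣO = 2.65662.
Na apfu = 0.33140 × 2.65662 = 0.880.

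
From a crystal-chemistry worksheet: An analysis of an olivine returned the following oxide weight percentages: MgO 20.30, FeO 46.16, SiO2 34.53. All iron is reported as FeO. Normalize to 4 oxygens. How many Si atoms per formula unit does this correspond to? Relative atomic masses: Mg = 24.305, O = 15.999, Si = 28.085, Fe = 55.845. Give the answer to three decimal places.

MgO (M=40.304): mol = 0.50367; Mg = 0.50367, O = 0.50367.
FeO (M=71.844): mol = 0.64250; Fe = 0.64250, O = 0.64250.
SiO2 (M=60.083): mol = 0.57470; Si = 0.57470, O = 1.14940.
ΣO = 2.29557; factor = 4/ΣO = 1.74249.
Si apfu = 0.57470 × 1.74249 = 1.001.

1.001 Si apfu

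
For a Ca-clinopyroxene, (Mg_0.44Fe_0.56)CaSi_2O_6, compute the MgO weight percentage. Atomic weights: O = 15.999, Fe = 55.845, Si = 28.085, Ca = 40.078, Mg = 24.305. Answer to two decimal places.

Formula mass = 234.209 g/mol.
0.44 Mg → 0.4400 mol MgO per formula unit; M(MgO) = 40.304, so MgO mass = 17.734 g.
17.734/234.209 × 100 = 7.57 wt%.

7.57 wt%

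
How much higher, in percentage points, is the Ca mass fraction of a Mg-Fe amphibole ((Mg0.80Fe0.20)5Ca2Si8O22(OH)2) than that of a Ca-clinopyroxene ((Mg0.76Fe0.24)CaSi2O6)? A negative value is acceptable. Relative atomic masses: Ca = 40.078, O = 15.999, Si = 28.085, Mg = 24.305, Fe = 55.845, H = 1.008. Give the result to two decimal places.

M((Mg0.80Fe0.20)5Ca2Si8O22(OH)2) = 843.893 g/mol, so wt% Ca = 80.156/843.893 × 100 = 9.50%.
M((Mg0.76Fe0.24)CaSi2O6) = 224.117 g/mol, so wt% Ca = 40.078/224.117 × 100 = 17.88%.
9.50 − 17.88 = -8.38 pp.

-8.38 percentage points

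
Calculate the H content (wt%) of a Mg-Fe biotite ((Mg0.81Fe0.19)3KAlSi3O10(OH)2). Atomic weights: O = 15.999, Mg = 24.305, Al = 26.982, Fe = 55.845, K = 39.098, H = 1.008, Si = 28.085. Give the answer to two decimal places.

0.46 wt%

Molar mass of (Mg0.81Fe0.19)3KAlSi3O10(OH)2: 2.43*24.305 + 0.57*55.845 + 1*39.098 + 1*26.982 + 3*28.085 + 12*15.999 + 2*1.008 = 435.232 g/mol.
Mass of H per formula unit: 2 × 1.008 = 2.016 g.
Weight fraction H = 2.016 / 435.232 = 0.0046.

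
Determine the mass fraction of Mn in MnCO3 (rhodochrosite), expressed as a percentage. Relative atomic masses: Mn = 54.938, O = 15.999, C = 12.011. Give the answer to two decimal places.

47.79 weight percent

Formula mass = 1·54.938 + 1·12.011 + 3·15.999 = 114.946 g/mol, of which 54.938 g is Mn.
So Mn makes up 54.938/114.946 = 0.4779 of the mass, i.e. 47.79%.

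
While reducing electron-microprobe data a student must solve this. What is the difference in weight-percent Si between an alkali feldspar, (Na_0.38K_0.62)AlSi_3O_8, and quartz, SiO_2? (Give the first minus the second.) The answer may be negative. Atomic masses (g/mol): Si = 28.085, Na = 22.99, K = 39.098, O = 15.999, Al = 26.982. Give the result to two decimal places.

-15.79 percentage points

Si in (Na_0.38K_0.62)AlSi_3O_8: molar mass 272.206 g/mol; 3×28.085 = 84.255 g → 30.95 wt%.
Si in SiO_2: molar mass 60.083 g/mol; 1×28.085 = 28.085 g → 46.74 wt%.
Difference = 30.95 − 46.74 = -15.79 percentage points.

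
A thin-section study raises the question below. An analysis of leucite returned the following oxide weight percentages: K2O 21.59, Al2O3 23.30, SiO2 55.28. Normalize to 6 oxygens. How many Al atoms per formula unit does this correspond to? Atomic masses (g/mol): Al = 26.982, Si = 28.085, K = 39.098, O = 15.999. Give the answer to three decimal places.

K2O: 21.59/94.195 = 0.22921 mol → 0.45842 mol K, 0.22921 mol O.
Al2O3: 23.30/101.961 = 0.22852 mol → 0.45704 mol Al, 0.68556 mol O.
SiO2: 55.28/60.083 = 0.92006 mol → 0.92006 mol Si, 1.84012 mol O.
Total oxygen = 2.75489 mol. Normalization factor = 6/2.75489 = 2.17795.
Al per 6 O = 0.45704 × 2.17795 = 0.995.

0.995 Al apfu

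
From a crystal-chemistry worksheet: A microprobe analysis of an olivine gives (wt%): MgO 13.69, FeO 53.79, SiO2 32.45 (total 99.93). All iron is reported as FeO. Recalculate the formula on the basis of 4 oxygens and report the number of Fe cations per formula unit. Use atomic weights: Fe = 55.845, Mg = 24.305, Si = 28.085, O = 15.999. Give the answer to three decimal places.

MgO (M=40.304): mol = 0.33967; Mg = 0.33967, O = 0.33967.
FeO (M=71.844): mol = 0.74871; Fe = 0.74871, O = 0.74871.
SiO2 (M=60.083): mol = 0.54009; Si = 0.54009, O = 1.08018.
ΣO = 2.16856; factor = 4/ΣO = 1.84454.
Fe apfu = 0.74871 × 1.84454 = 1.381.

1.381 Fe apfu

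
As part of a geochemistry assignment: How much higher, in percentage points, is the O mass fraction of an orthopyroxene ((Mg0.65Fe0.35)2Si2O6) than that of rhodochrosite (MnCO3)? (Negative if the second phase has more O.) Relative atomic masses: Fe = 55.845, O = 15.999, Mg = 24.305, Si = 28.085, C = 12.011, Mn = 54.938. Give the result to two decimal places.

1.32 percentage points

O in (Mg0.65Fe0.35)2Si2O6: molar mass 222.852 g/mol; 6×15.999 = 95.994 g → 43.08 wt%.
O in MnCO3: molar mass 114.946 g/mol; 3×15.999 = 47.997 g → 41.76 wt%.
Difference = 43.08 − 41.76 = 1.32 percentage points.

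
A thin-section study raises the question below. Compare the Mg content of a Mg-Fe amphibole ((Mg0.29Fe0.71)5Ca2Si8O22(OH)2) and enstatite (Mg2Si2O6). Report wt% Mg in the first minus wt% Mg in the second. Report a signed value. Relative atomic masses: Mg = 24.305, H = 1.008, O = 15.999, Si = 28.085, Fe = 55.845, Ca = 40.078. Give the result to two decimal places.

-20.40 percentage points

M((Mg0.29Fe0.71)5Ca2Si8O22(OH)2) = 924.320 g/mol, so wt% Mg = 35.242/924.320 × 100 = 3.81%.
M(Mg2Si2O6) = 200.774 g/mol, so wt% Mg = 48.610/200.774 × 100 = 24.21%.
3.81 − 24.21 = -20.40 pp.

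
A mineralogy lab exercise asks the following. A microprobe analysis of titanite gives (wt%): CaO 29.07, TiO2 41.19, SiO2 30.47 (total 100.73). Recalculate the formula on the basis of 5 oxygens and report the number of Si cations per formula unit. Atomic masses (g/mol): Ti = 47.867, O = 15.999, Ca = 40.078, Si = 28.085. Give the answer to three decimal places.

CaO (M=56.077): mol = 0.51839; Ca = 0.51839, O = 0.51839.
TiO2 (M=79.865): mol = 0.51575; Ti = 0.51575, O = 1.03150.
SiO2 (M=60.083): mol = 0.50713; Si = 0.50713, O = 1.01426.
ΣO = 2.56415; factor = 5/ΣO = 1.94996.
Si apfu = 0.50713 × 1.94996 = 0.989.

0.989 Si apfu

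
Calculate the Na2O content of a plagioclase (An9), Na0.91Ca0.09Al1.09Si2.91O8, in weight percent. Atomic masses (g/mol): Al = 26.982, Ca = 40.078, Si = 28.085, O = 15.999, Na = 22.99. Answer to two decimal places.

Molar mass of Na0.91Ca0.09Al1.09Si2.91O8 = 0.91*22.99 + 0.09*40.078 + 1.09*26.982 + 2.91*28.085 + 8*15.999 = 263.658 g/mol.
Each formula unit contains 0.91 Na, equivalent to 0.91/2 = 0.4550 mol Na2O.
M(Na2O) = 2×22.99 + 1×15.999 = 61.979 g/mol.
Mass of Na2O per formula unit = 0.4550 × 61.979 = 28.200 g.
Na2O wt% = 28.200 / 263.658 × 100 = 10.70%.

10.70 wt%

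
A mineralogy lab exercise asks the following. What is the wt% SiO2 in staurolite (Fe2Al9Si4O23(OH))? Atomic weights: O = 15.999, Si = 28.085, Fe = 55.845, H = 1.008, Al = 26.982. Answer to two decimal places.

M(Fe2Al9Si4O23(OH)) = 851.852 g/mol; M(SiO2) = 60.083 g/mol.
Moles SiO2 per formula unit = 4 Si ÷ 1 = 4.0000.
SiO2 fraction = (4.0000 × 60.083) / 851.852 = 240.332/851.852 = 0.2821.

28.21 wt%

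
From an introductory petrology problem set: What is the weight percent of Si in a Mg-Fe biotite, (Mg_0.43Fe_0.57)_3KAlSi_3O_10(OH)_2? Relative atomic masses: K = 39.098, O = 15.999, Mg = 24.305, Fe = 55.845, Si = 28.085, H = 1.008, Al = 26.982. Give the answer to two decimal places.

Molar mass of (Mg_0.43Fe_0.57)_3KAlSi_3O_10(OH)_2: 1.29*24.305 + 1.71*55.845 + 1*39.098 + 1*26.982 + 3*28.085 + 12*15.999 + 2*1.008 = 471.187 g/mol.
Mass of Si per formula unit: 3 × 28.085 = 84.255 g.
Weight fraction Si = 84.255 / 471.187 = 0.1788.

17.88 mass %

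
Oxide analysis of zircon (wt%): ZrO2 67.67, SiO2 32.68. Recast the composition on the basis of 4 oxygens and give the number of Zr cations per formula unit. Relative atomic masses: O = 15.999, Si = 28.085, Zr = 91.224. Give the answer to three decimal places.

ZrO2: 67.67/123.222 = 0.54917 mol → 0.54917 mol Zr, 1.09834 mol O.
SiO2: 32.68/60.083 = 0.54391 mol → 0.54391 mol Si, 1.08782 mol O.
Total oxygen = 2.18616 mol. Normalization factor = 4/2.18616 = 1.82969.
Zr per 4 O = 0.54917 × 1.82969 = 1.005.

1.005 Zr apfu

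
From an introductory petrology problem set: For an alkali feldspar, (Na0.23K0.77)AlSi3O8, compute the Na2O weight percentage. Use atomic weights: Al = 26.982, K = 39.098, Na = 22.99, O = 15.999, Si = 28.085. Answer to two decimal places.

2.60 wt%

Formula mass = 274.622 g/mol.
0.23 Na → 0.1150 mol Na2O per formula unit; M(Na2O) = 61.979, so Na2O mass = 7.128 g.
7.128/274.622 × 100 = 2.60 wt%.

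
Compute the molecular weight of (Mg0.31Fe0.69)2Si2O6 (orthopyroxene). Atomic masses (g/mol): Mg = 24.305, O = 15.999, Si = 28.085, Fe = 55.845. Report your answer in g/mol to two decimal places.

244.30 g/mol

The formula mass is the sum 0.62×24.305 + 1.38×55.845 + 2×28.085 + 6×15.999.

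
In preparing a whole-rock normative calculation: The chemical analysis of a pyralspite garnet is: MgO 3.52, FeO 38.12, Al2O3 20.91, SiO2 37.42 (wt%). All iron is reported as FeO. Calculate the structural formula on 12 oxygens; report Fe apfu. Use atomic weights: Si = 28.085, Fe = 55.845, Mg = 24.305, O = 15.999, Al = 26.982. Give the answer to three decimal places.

MgO: 3.52/40.304 = 0.08734 mol → 0.08734 mol Mg, 0.08734 mol O.
FeO: 38.12/71.844 = 0.53059 mol → 0.53059 mol Fe, 0.53059 mol O.
Al2O3: 20.91/101.961 = 0.20508 mol → 0.41016 mol Al, 0.61524 mol O.
SiO2: 37.42/60.083 = 0.62281 mol → 0.62281 mol Si, 1.24562 mol O.
Total oxygen = 2.47879 mol. Normalization factor = 12/2.47879 = 4.84107.
Fe per 12 O = 0.53059 × 4.84107 = 2.569.

2.569 Fe apfu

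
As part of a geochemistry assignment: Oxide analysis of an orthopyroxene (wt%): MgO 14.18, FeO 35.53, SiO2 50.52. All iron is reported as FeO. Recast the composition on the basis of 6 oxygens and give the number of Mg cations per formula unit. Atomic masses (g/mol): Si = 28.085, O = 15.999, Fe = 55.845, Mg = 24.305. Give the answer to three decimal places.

0.835 Mg apfu

14.18 wt% MgO ÷ 40.304 g/mol = 0.35183 mol, giving 0.35183 Mg and 0.35183 O.
35.53 wt% FeO ÷ 71.844 g/mol = 0.49454 mol, giving 0.49454 Fe and 0.49454 O.
50.52 wt% SiO2 ÷ 60.083 g/mol = 0.84084 mol, giving 0.84084 Si and 1.68168 O.
Oxygen sums to 2.52805; scaling by 6/2.52805 = 2.37337 puts the formula on 6 O.
Mg: 0.35183 × 2.37337 = 0.835 atoms per formula unit.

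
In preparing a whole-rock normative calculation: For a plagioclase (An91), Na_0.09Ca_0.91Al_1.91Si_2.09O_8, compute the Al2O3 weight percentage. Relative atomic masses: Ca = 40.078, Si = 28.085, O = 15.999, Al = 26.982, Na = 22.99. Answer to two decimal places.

M(Na_0.09Ca_0.91Al_1.91Si_2.09O_8) = 276.765 g/mol; M(Al2O3) = 101.961 g/mol.
Moles Al2O3 per formula unit = 1.91 Al ÷ 2 = 0.9550.
Al2O3 fraction = (0.9550 × 101.961) / 276.765 = 97.373/276.765 = 0.3518.

35.18 wt%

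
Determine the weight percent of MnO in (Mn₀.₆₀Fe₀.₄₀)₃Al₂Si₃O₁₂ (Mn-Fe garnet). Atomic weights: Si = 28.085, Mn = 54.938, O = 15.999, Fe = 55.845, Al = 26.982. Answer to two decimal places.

Formula mass = 496.109 g/mol.
1.80 Mn → 1.8000 mol MnO per formula unit; M(MnO) = 70.937, so MnO mass = 127.687 g.
127.687/496.109 × 100 = 25.74 wt%.

25.74 wt%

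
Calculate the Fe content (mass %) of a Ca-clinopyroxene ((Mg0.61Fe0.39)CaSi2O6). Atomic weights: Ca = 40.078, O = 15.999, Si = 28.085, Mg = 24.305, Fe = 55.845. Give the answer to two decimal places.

9.52 mass %

Formula mass = 0.61*24.305 + 0.39*55.845 + 1*40.078 + 2*28.085 + 6*15.999 = 228.848 g/mol, of which 21.780 g is Fe.
So Fe makes up 21.780/228.848 = 0.0952 of the mass, i.e. 9.52%.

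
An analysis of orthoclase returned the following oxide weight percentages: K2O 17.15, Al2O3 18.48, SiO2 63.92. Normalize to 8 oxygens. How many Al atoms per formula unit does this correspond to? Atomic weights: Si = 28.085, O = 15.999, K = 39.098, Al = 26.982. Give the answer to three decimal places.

1.016 Al apfu

K2O (M=94.195): mol = 0.18207; K = 0.36414, O = 0.18207.
Al2O3 (M=101.961): mol = 0.18125; Al = 0.36250, O = 0.54375.
SiO2 (M=60.083): mol = 1.06386; Si = 1.06386, O = 2.12772.
ΣO = 2.85354; factor = 8/ΣO = 2.80354.
Al apfu = 0.36250 × 2.80354 = 1.016.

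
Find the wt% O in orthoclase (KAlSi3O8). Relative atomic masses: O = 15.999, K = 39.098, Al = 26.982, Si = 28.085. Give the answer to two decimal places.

45.99 wt%

M(KAlSi3O8) = 278.327 g/mol.
O contributes 8 × 15.999 = 127.992 g per mole.
127.992/278.327 = 0.4599 → 45.99%.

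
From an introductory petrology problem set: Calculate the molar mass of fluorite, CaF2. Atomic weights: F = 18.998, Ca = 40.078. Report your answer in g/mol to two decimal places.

M = 1×40.078 + 2×18.998

78.07 g/mol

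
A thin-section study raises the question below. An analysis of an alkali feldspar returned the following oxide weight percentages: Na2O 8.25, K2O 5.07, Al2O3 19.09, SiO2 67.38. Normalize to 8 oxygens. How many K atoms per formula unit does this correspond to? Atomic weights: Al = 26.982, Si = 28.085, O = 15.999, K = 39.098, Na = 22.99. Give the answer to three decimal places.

0.288 K apfu

8.25 wt% Na2O ÷ 61.979 g/mol = 0.13311 mol, giving 0.26622 Na and 0.13311 O.
5.07 wt% K2O ÷ 94.195 g/mol = 0.05382 mol, giving 0.10764 K and 0.05382 O.
19.09 wt% Al2O3 ÷ 101.961 g/mol = 0.18723 mol, giving 0.37446 Al and 0.56169 O.
67.38 wt% SiO2 ÷ 60.083 g/mol = 1.12145 mol, giving 1.12145 Si and 2.24290 O.
Oxygen sums to 2.99152; scaling by 8/2.99152 = 2.67423 puts the formula on 8 O.
K: 0.10764 × 2.67423 = 0.288 atoms per formula unit.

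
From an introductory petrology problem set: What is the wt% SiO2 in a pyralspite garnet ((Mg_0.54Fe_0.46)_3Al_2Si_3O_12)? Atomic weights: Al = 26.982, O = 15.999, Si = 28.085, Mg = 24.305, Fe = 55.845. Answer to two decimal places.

Formula mass = 446.647 g/mol.
3 Si → 3.0000 mol SiO2 per formula unit; M(SiO2) = 60.083, so SiO2 mass = 180.249 g.
180.249/446.647 × 100 = 40.36 wt%.

40.36 wt%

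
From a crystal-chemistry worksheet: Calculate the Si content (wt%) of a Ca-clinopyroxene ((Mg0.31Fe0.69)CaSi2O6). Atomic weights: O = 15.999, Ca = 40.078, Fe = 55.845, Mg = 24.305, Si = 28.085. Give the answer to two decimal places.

M((Mg0.31Fe0.69)CaSi2O6) = 238.310 g/mol.
Si contributes 2 × 28.085 = 56.170 g per mole.
56.170/238.310 = 0.2357 → 23.57%.

23.57 wt%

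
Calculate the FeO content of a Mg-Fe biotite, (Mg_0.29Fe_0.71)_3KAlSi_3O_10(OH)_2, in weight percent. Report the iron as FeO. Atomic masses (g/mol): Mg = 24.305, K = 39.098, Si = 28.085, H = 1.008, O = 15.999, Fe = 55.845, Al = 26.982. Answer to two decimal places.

Formula mass = 484.434 g/mol.
2.13 Fe → 2.1300 mol FeO per formula unit; M(FeO) = 71.844, so FeO mass = 153.028 g.
153.028/484.434 × 100 = 31.59 wt%.

31.59 wt%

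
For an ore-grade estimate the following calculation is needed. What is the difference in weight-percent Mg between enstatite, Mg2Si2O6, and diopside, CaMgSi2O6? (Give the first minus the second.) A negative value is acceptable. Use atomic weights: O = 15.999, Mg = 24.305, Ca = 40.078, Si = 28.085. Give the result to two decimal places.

First mineral: 48.610 g Mg in 200.774 g formula = 24.21 wt% Mg.
Second mineral: 24.305 g Mg in 216.547 g formula = 11.22 wt% Mg.
24.21% − 11.22% gives a difference of 12.99 percentage points.

12.99 percentage points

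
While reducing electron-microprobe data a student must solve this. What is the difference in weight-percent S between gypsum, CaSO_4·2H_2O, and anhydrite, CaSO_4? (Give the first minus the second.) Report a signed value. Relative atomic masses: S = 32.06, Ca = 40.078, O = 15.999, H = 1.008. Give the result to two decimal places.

-4.93 percentage points

S in CaSO_4·2H_2O: molar mass 172.164 g/mol; 1×32.06 = 32.060 g → 18.62 wt%.
S in CaSO_4: molar mass 136.134 g/mol; 1×32.06 = 32.060 g → 23.55 wt%.
Difference = 18.62 − 23.55 = -4.93 percentage points.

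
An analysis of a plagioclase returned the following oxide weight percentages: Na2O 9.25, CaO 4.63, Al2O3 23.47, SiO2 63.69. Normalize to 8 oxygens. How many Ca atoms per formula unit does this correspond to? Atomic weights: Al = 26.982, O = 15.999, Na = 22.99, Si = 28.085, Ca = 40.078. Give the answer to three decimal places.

Na2O: 9.25/61.979 = 0.14924 mol → 0.29848 mol Na, 0.14924 mol O.
CaO: 4.63/56.077 = 0.08257 mol → 0.08257 mol Ca, 0.08257 mol O.
Al2O3: 23.47/101.961 = 0.23019 mol → 0.46038 mol Al, 0.69057 mol O.
SiO2: 63.69/60.083 = 1.06003 mol → 1.06003 mol Si, 2.12006 mol O.
Total oxygen = 3.04244 mol. Normalization factor = 8/3.04244 = 2.62947.
Ca per 8 O = 0.08257 × 2.62947 = 0.217.

0.217 Ca apfu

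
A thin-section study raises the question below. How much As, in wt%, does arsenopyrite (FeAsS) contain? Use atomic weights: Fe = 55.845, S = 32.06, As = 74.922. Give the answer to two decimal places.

Molar mass of FeAsS: 1*55.845 + 1*74.922 + 1*32.06 = 162.827 g/mol.
Mass of As per formula unit: 1 × 74.922 = 74.922 g.
Weight fraction As = 74.922 / 162.827 = 0.4601.

46.01 wt%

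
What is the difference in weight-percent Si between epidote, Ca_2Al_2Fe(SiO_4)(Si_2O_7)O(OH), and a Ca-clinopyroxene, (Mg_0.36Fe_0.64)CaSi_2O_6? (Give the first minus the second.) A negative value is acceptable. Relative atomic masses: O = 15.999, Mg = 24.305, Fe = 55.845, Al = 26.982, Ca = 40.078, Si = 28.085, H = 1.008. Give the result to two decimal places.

-6.29 percentage points

Si in Ca_2Al_2Fe(SiO_4)(Si_2O_7)O(OH): molar mass 483.215 g/mol; 3×28.085 = 84.255 g → 17.44 wt%.
Si in (Mg_0.36Fe_0.64)CaSi_2O_6: molar mass 236.733 g/mol; 2×28.085 = 56.170 g → 23.73 wt%.
Difference = 17.44 − 23.73 = -6.29 percentage points.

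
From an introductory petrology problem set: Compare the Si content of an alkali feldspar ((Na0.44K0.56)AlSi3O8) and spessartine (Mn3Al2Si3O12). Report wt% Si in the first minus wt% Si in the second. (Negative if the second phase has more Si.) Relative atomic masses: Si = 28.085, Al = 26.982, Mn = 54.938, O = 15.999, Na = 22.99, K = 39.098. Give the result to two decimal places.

14.04 percentage points

M((Na0.44K0.56)AlSi3O8) = 271.239 g/mol, so wt% Si = 84.255/271.239 × 100 = 31.06%.
M(Mn3Al2Si3O12) = 495.021 g/mol, so wt% Si = 84.255/495.021 × 100 = 17.02%.
31.06 − 17.02 = 14.04 pp.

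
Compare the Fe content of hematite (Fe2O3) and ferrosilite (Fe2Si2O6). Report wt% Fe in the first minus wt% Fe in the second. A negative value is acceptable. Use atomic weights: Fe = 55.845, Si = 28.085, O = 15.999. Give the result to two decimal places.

First mineral: 111.690 g Fe in 159.687 g formula = 69.94 wt% Fe.
Second mineral: 111.690 g Fe in 263.854 g formula = 42.33 wt% Fe.
69.94% − 42.33% gives a difference of 27.61 percentage points.

27.61 percentage points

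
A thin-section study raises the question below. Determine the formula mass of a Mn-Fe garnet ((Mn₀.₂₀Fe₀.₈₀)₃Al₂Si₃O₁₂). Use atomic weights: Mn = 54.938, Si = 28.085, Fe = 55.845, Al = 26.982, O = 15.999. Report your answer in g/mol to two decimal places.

M = 0.60*54.938 + 2.40*55.845 + 2*26.982 + 3*28.085 + 12*15.999

497.20 g/mol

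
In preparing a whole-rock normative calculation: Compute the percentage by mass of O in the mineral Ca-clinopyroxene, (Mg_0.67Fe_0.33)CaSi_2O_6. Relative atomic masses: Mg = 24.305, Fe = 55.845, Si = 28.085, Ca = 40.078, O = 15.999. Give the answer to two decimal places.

M((Mg_0.67Fe_0.33)CaSi_2O_6) = 226.955 g/mol.
O contributes 6 × 15.999 = 95.994 g per mole.
95.994/226.955 = 0.4230 → 42.30%.

42.30 wt%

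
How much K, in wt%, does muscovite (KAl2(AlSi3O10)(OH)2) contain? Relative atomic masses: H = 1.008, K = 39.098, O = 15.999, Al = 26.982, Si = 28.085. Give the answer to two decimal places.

Formula mass = 1×39.098 + 3×26.982 + 3×28.085 + 12×15.999 + 2×1.008 = 398.303 g/mol, of which 39.098 g is K.
So K makes up 39.098/398.303 = 0.0982 of the mass, i.e. 9.82%.

9.82 wt%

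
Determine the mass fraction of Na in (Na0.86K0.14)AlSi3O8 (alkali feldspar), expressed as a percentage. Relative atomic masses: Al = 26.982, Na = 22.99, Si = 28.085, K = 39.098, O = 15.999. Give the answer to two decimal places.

M((Na0.86K0.14)AlSi3O8) = 264.474 g/mol.
Na contributes 0.86 × 22.99 = 19.771 g per mole.
19.771/264.474 = 0.0748 → 7.48%.

7.48 mass %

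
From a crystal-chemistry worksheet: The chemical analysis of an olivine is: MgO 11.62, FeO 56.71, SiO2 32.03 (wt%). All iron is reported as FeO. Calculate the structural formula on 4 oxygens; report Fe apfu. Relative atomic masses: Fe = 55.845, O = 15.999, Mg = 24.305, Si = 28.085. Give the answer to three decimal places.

MgO: 11.62/40.304 = 0.28831 mol → 0.28831 mol Mg, 0.28831 mol O.
FeO: 56.71/71.844 = 0.78935 mol → 0.78935 mol Fe, 0.78935 mol O.
SiO2: 32.03/60.083 = 0.53310 mol → 0.53310 mol Si, 1.06620 mol O.
Total oxygen = 2.14386 mol. Normalization factor = 4/2.14386 = 1.86579.
Fe per 4 O = 0.78935 × 1.86579 = 1.473.

1.473 Fe apfu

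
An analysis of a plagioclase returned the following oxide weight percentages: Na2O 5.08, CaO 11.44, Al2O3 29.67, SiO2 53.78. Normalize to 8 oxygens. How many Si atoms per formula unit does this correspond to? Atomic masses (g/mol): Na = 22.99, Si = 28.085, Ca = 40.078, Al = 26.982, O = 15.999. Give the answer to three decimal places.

5.08 wt% Na2O ÷ 61.979 g/mol = 0.08196 mol, giving 0.16392 Na and 0.08196 O.
11.44 wt% CaO ÷ 56.077 g/mol = 0.20401 mol, giving 0.20401 Ca and 0.20401 O.
29.67 wt% Al2O3 ÷ 101.961 g/mol = 0.29099 mol, giving 0.58198 Al and 0.87297 O.
53.78 wt% SiO2 ÷ 60.083 g/mol = 0.89510 mol, giving 0.89510 Si and 1.79020 O.
Oxygen sums to 2.94914; scaling by 8/2.94914 = 2.71266 puts the formula on 8 O.
Si: 0.89510 × 2.71266 = 2.428 atoms per formula unit.

2.428 Si apfu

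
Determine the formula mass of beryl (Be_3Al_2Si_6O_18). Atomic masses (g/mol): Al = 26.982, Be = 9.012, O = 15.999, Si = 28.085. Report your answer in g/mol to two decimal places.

Be: 3 × 9.012 = 27.0360
Al: 2 × 26.982 = 53.9640
Si: 6 × 28.085 = 168.5100
O: 18 × 15.999 = 287.9820
Summing the contributions gives the formula mass.

537.49 g/mol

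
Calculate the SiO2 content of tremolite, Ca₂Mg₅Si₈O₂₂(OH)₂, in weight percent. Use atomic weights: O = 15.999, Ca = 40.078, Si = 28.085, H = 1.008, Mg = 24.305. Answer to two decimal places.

59.17 wt%

Formula mass = 812.353 g/mol.
8 Si → 8.0000 mol SiO2 per formula unit; M(SiO2) = 60.083, so SiO2 mass = 480.664 g.
480.664/812.353 × 100 = 59.17 wt%.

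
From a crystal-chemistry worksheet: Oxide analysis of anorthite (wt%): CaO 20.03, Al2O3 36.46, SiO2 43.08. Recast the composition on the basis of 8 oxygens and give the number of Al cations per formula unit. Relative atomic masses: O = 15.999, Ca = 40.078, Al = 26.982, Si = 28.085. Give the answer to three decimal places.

1.998 Al apfu

20.03 wt% CaO ÷ 56.077 g/mol = 0.35719 mol, giving 0.35719 Ca and 0.35719 O.
36.46 wt% Al2O3 ÷ 101.961 g/mol = 0.35759 mol, giving 0.71518 Al and 1.07277 O.
43.08 wt% SiO2 ÷ 60.083 g/mol = 0.71701 mol, giving 0.71701 Si and 1.43402 O.
Oxygen sums to 2.86398; scaling by 8/2.86398 = 2.79332 puts the formula on 8 O.
Al: 0.71518 × 2.79332 = 1.998 atoms per formula unit.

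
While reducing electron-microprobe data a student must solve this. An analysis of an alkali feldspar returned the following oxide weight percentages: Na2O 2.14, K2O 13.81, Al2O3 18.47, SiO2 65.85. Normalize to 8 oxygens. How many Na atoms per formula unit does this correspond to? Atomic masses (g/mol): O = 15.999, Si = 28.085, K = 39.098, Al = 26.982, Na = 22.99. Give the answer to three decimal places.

0.189 Na apfu

Na2O (M=61.979): mol = 0.03453; Na = 0.06906, O = 0.03453.
K2O (M=94.195): mol = 0.14661; K = 0.29322, O = 0.14661.
Al2O3 (M=101.961): mol = 0.18115; Al = 0.36230, O = 0.54345.
SiO2 (M=60.083): mol = 1.09598; Si = 1.09598, O = 2.19196.
ΣO = 2.91655; factor = 8/ΣO = 2.74297.
Na apfu = 0.06906 × 2.74297 = 0.189.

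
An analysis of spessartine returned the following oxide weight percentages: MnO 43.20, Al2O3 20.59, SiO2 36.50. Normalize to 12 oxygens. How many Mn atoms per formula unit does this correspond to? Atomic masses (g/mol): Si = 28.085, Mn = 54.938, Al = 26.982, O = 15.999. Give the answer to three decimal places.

3.008 Mn apfu

MnO: 43.20/70.937 = 0.60899 mol → 0.60899 mol Mn, 0.60899 mol O.
Al2O3: 20.59/101.961 = 0.20194 mol → 0.40388 mol Al, 0.60582 mol O.
SiO2: 36.50/60.083 = 0.60749 mol → 0.60749 mol Si, 1.21498 mol O.
Total oxygen = 2.42979 mol. Normalization factor = 12/2.42979 = 4.93870.
Mn per 12 O = 0.60899 × 4.93870 = 3.008.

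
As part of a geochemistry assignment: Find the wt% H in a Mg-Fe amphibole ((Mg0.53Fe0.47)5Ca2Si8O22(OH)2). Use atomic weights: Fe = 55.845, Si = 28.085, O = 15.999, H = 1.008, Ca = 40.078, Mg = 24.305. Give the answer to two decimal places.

Molar mass of (Mg0.53Fe0.47)5Ca2Si8O22(OH)2: 2.65·24.305 + 2.35·55.845 + 2·40.078 + 8·28.085 + 24·15.999 + 2·1.008 = 886.472 g/mol.
Mass of H per formula unit: 2 × 1.008 = 2.016 g.
Weight fraction H = 2.016 / 886.472 = 0.0023.

0.23 weight percent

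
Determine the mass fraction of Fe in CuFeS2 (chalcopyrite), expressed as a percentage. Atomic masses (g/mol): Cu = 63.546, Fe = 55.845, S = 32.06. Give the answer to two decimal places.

30.43 wt%

Molar mass of CuFeS2: 1·63.546 + 1·55.845 + 2·32.06 = 183.511 g/mol.
Mass of Fe per formula unit: 1 × 55.845 = 55.845 g.
Weight fraction Fe = 55.845 / 183.511 = 0.3043.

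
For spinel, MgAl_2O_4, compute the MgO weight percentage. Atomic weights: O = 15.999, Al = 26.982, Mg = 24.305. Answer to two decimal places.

28.33 wt%

Formula mass = 142.265 g/mol.
1 Mg → 1.0000 mol MgO per formula unit; M(MgO) = 40.304, so MgO mass = 40.304 g.
40.304/142.265 × 100 = 28.33 wt%.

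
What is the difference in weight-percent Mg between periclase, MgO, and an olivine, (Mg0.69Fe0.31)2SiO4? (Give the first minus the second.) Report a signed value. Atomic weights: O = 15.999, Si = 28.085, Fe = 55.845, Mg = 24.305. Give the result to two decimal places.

39.37 percentage points

Mg in MgO: molar mass 40.304 g/mol; 1×24.305 = 24.305 g → 60.30 wt%.
Mg in (Mg0.69Fe0.31)2SiO4: molar mass 160.246 g/mol; 1.38×24.305 = 33.541 g → 20.93 wt%.
Difference = 60.30 − 20.93 = 39.37 percentage points.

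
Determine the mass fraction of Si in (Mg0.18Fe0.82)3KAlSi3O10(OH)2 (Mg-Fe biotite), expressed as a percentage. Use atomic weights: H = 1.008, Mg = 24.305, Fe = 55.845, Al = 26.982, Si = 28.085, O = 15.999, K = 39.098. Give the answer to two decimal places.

Formula mass = 0.54×24.305 + 2.46×55.845 + 1×39.098 + 1×26.982 + 3×28.085 + 12×15.999 + 2×1.008 = 494.842 g/mol, of which 84.255 g is Si.
So Si makes up 84.255/494.842 = 0.1703 of the mass, i.e. 17.03%.

17.03 weight percent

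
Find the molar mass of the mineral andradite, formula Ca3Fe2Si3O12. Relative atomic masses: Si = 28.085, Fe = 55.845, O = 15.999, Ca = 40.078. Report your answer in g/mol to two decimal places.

M = 3·40.078 + 2·55.845 + 3·28.085 + 12·15.999

508.17 g/mol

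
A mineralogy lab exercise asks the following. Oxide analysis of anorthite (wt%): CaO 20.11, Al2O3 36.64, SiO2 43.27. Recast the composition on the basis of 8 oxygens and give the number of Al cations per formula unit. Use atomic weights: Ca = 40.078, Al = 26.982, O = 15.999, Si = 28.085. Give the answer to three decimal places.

CaO (M=56.077): mol = 0.35861; Ca = 0.35861, O = 0.35861.
Al2O3 (M=101.961): mol = 0.35935; Al = 0.71870, O = 1.07805.
SiO2 (M=60.083): mol = 0.72017; Si = 0.72017, O = 1.44034.
ΣO = 2.87700; factor = 8/ΣO = 2.78067.
Al apfu = 0.71870 × 2.78067 = 1.998.

1.998 Al apfu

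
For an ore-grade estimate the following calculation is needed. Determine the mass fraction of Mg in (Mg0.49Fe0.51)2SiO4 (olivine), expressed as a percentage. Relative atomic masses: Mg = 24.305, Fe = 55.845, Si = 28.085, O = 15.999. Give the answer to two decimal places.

M((Mg0.49Fe0.51)2SiO4) = 172.862 g/mol.
Mg contributes 0.98 × 24.305 = 23.819 g per mole.
23.819/172.862 = 0.1378 → 13.78%.

13.78 mass %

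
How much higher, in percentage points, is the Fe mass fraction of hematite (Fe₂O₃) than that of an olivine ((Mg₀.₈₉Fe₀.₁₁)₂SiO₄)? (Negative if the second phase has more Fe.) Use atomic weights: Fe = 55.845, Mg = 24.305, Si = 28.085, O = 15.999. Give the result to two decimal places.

Fe in Fe₂O₃: molar mass 159.687 g/mol; 2×55.845 = 111.690 g → 69.94 wt%.
Fe in (Mg₀.₈₉Fe₀.₁₁)₂SiO₄: molar mass 147.630 g/mol; 0.22×55.845 = 12.286 g → 8.32 wt%.
Difference = 69.94 − 8.32 = 61.62 percentage points.

61.62 percentage points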